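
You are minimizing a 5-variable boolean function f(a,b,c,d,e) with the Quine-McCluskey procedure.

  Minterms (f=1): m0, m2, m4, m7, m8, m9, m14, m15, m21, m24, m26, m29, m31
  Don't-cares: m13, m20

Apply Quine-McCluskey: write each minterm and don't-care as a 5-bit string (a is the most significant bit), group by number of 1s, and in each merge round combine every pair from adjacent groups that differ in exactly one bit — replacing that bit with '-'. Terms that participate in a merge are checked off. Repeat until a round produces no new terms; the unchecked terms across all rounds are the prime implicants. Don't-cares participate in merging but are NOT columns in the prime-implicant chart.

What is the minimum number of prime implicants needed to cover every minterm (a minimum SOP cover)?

[col 0] 00000*, 00010*, 00100*, 00111*, 01000*, 01001*, 01101*, 01110*, 01111*, 10100*, 10101*, 11000*, 11010*, 11101*, 11111*
[col 1] -0100, -1000, -1101*, -1111*, 0-000, 0-111, 00-00, 000-0, 01-01, 0100-, 011-1*, 0111-, 1-101, 1010-, 110-0, 111-1*
[col 2] -11-1
Prime implicants: -0100, -1000, -11-1, 0-000, 0-111, 00-00, 000-0, 01-01, 0100-, 0111-, 1-101, 1010-, 110-0
PI chart (minterm → PIs covering it):
  0 | 0-000,00-00,000-0
  2 | 000-0  (sole → essential)
  4 | -0100,00-00
  7 | 0-111  (sole → essential)
  8 | -1000,0-000,0100-
  9 | 01-01,0100-
  14 | 0111-  (sole → essential)
  15 | -11-1,0-111,0111-
  21 | 1-101,1010-
  24 | -1000,110-0
  26 | 110-0  (sole → essential)
  29 | -11-1,1-101
  31 | -11-1  (sole → essential)
Essential prime implicants: -11-1, 0-111, 000-0, 0111-, 110-0
Petrick residual → -0100, 0100-, 1-101
Minimum SOP uses 8 PIs: b'cd'e' + bce + a'cde + a'b'c'e' + a'bc'd' + a'bcd + acd'e + abc'e'

8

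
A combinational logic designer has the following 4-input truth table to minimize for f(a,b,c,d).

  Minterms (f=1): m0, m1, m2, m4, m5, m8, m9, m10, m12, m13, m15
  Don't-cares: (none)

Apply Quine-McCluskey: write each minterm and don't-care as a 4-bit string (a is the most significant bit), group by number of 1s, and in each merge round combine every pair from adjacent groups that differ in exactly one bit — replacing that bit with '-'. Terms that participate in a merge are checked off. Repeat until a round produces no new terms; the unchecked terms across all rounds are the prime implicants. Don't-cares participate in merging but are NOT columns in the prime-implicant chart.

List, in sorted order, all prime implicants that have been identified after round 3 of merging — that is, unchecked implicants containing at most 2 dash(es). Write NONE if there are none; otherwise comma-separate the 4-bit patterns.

-0-0, 11-1

[col 0] 0000*, 0001*, 0010*, 0100*, 0101*, 1000*, 1001*, 1010*, 1100*, 1101*, 1111*
[col 1] -000*, -001*, -010*, -100*, -101*, 0-00*, 0-01*, 00-0*, 000-*, 010-*, 1-00*, 1-01*, 10-0*, 100-*, 11-1, 110-*
[col 2] --00*, --01*, -0-0, -00-*, -10-*, 0-0-*, 1-0-*
[col 3] --0-
Prime implicants: --0-, -0-0, 11-1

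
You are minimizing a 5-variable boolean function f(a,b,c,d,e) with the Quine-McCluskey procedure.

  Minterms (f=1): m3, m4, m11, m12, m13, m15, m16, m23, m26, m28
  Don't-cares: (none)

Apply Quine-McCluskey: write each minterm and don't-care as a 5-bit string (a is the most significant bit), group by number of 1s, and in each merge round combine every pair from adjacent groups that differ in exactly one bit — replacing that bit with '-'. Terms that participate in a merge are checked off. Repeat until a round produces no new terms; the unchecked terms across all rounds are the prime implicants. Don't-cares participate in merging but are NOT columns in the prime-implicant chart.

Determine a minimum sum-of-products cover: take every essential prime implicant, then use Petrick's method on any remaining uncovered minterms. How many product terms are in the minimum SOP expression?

Round 0: 00011✓ 00100✓ 01011✓ 01100✓ 01101✓ 01111✓ 10000 10111 11010 11100✓
Round 1: -1100 0-011 0-100 01-11 011-1 0110-
PIs = {-1100, 0-011, 0-100, 01-11, 011-1, 0110-, 10000, 10111, 11010}
Coverage chart:
  m3: 0-011 ←essential
  m4: 0-100 ←essential
  m11: 0-011,01-11
  m12: -1100,0-100,0110-
  m13: 011-1,0110-
  m15: 01-11,011-1
  m16: 10000 ←essential
  m23: 10111 ←essential
  m26: 11010 ←essential
  m28: -1100 ←essential
Essential: -1100, 0-011, 0-100, 10000, 10111, 11010
Petrick residual → 011-1
Min cover (7 terms): bcd'e' + a'c'de + a'cd'e' + a'bce + ab'c'd'e' + ab'cde + abc'de'

7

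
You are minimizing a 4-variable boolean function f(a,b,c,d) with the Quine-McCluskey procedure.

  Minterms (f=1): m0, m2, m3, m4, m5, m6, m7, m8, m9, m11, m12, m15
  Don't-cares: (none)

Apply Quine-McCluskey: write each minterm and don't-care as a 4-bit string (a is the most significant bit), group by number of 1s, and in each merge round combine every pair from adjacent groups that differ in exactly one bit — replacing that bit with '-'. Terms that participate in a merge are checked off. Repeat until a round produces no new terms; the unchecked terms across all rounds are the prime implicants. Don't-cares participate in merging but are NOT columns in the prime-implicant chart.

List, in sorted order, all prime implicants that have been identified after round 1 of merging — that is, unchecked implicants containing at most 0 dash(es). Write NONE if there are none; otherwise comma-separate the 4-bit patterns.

size-2^0 implicants → 0000(✓)  0010(✓)  0011(✓)  0100(✓)  0101(✓)  0110(✓)  0111(✓)  1000(✓)  1001(✓)  1011(✓)  1100(✓)  1111(✓)
size-2^1 implicants → -000(✓)  -011(✓)  -100(✓)  -111(✓)  0-00(✓)  0-10(✓)  0-11(✓)  00-0(✓)  001-(✓)  01-0(✓)  01-1(✓)  010-(✓)  011-(✓)  1-00(✓)  1-11(✓)  10-1  100-
size-2^2 implicants → --00  --11  0--0  0-1-  01--
Unchecked terms (primes): --00, --11, 0--0, 0-1-, 01--, 10-1, 100-

NONE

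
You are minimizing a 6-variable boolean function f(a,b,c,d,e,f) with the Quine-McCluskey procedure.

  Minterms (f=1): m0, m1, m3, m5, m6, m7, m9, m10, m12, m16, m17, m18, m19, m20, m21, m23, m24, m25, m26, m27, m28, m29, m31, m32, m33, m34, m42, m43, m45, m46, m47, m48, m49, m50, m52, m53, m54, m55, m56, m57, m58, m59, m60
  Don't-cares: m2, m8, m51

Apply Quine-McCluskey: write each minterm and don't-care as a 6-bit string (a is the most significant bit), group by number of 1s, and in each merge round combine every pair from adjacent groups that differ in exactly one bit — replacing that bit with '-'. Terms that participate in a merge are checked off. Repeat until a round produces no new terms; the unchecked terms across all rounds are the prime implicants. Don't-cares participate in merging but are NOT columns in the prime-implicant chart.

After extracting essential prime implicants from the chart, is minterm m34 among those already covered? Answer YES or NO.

size-2^0 implicants → 000000(✓)  000001(✓)  000010(✓)  000011(✓)  000101(✓)  000110(✓)  000111(✓)  001000(✓)  001001(✓)  001010(✓)  001100(✓)  010000(✓)  010001(✓)  010010(✓)  010011(✓)  010100(✓)  010101(✓)  010111(✓)  011000(✓)  011001(✓)  011010(✓)  011011(✓)  011100(✓)  011101(✓)  011111(✓)  100000(✓)  100001(✓)  100010(✓)  101010(✓)  101011(✓)  101101(✓)  101110(✓)  101111(✓)  110000(✓)  110001(✓)  110010(✓)  110011(✓)  110100(✓)  110101(✓)  110110(✓)  110111(✓)  111000(✓)  111001(✓)  111010(✓)  111011(✓)  111100(✓)
size-2^1 implicants → -00000(✓)  -00001(✓)  -00010(✓)  -01010(✓)  -10000(✓)  -10001(✓)  -10010(✓)  -10011(✓)  -10100(✓)  -10101(✓)  -10111(✓)  -11000(✓)  -11001(✓)  -11010(✓)  -11011(✓)  -11100(✓)  0-0000(✓)  0-0001(✓)  0-0010(✓)  0-0011(✓)  0-0101(✓)  0-0111(✓)  0-1000(✓)  0-1001(✓)  0-1010(✓)  0-1100(✓)  00-000(✓)  00-001(✓)  00-010(✓)  000-01(✓)  000-10(✓)  000-11(✓)  0000-0(✓)  0000-1(✓)  00000-(✓)  00001-(✓)  0001-1(✓)  00011-(✓)  001-00(✓)  0010-0(✓)  00100-(✓)  01-000(✓)  01-001(✓)  01-010(✓)  01-011(✓)  01-100(✓)  01-101(✓)  01-111(✓)  010-00(✓)  010-01(✓)  010-11(✓)  0100-0(✓)  0100-1(✓)  01000-(✓)  01001-(✓)  0101-1(✓)  01010-(✓)  011-00(✓)  011-01(✓)  011-11(✓)  0110-0(✓)  0110-1(✓)  01100-(✓)  01101-(✓)  0111-1(✓)  01110-(✓)  1-0000(✓)  1-0001(✓)  1-0010(✓)  1-1010(✓)  1-1011(✓)  10-010(✓)  1000-0(✓)  10000-(✓)  101-10(✓)  101-11(✓)  10101-(✓)  1011-1  10111-(✓)  11-000(✓)  11-001(✓)  11-010(✓)  11-011(✓)  11-100(✓)  110-00(✓)  110-01(✓)  110-10(✓)  110-11(✓)  1100-0(✓)  1100-1(✓)  11000-(✓)  11001-(✓)  1101-0(✓)  1101-1(✓)  11010-(✓)  11011-(✓)  111-00(✓)  1110-0(✓)  1110-1(✓)  11100-(✓)  11101-(✓)
size-2^2 implicants → --0000(✓)  --0001(✓)  --0010(✓)  --1010(✓)  -0-010(✓)  -000-0(✓)  -0000-(✓)  -1-000(✓)  -1-001(✓)  -1-010(✓)  -1-011(✓)  -1-100(✓)  -10-00(✓)  -10-01(✓)  -10-11(✓)  -100-0(✓)  -100-1(✓)  -1000-(✓)  -1001-(✓)  -101-1(✓)  -1010-(✓)  -11-00(✓)  -110-0(✓)  -110-1(✓)  -1100-(✓)  -1101-(✓)  0--000(✓)  0--001(✓)  0--010(✓)  0-0-01(✓)  0-0-11(✓)  0-00-0(✓)  0-00-1(✓)  0-000-(✓)  0-001-(✓)  0-01-1(✓)  0-1-00  0-10-0(✓)  0-100-(✓)  00-0-0(✓)  00-00-(✓)  000--1(✓)  000-1-  0000--(✓)  01--00(✓)  01--01(✓)  01--11(✓)  01-0-0(✓)  01-0-1(✓)  01-00-(✓)  01-01-(✓)  01-1-1(✓)  01-10-(✓)  010--1(✓)  010-0-(✓)  0100--(✓)  011--1(✓)  011-0-(✓)  0110--(✓)  1--010(✓)  1-00-0(✓)  1-000-(✓)  1-101-  101-1-  11--00(✓)  11-0-0(✓)  11-0-1(✓)  11-00-(✓)  11-01-(✓)  110--0(✓)  110--1(✓)  110-0-(✓)  110-1-(✓)  1100--(✓)  1101--(✓)  1110--(✓)
size-2^3 implicants → ---010  --00-0  --000-  -1--00  -1-0-0(✓)  -1-0-1(✓)  -1-00-(✓)  -1-01-(✓)  -10--1  -10-0-  -100--(✓)  -110--(✓)  0--0-0  0--00-  0-0--1  0-00--  01---1  01--0-  01-0--(✓)  11-0--(✓)  110---
size-2^4 implicants → -1-0--
Unchecked terms (primes): ---010, --00-0, --000-, -1--00, -1-0--, -10--1, -10-0-, 0--0-0, 0--00-, 0-0--1, 0-00--, 0-1-00, 000-1-, 01---1, 01--0-, 1-101-, 101-1-, 1011-1, 110---
Minterm coverage:
  m0 ⊆ --00-0,--000-,0--0-0,0--00-,0-00--
  m1 ⊆ --000-,0--00-,0-0--1,0-00--
  m3 ⊆ 0-0--1,0-00--,000-1-
  m5 ⊆ 0-0--1 [E]
  m6 ⊆ 000-1- [E]
  m7 ⊆ 0-0--1,000-1-
  m9 ⊆ 0--00- [E]
  m10 ⊆ ---010,0--0-0
  m12 ⊆ 0-1-00 [E]
  m16 ⊆ --00-0,--000-,-1--00,-1-0--,-10-0-,0--0-0,0--00-,0-00--,01--0-
  m17 ⊆ --000-,-1-0--,-10--1,-10-0-,0--00-,0-0--1,0-00--,01---1,01--0-
  m18 ⊆ ---010,--00-0,-1-0--,0--0-0,0-00--
  m19 ⊆ -1-0--,-10--1,0-0--1,0-00--,01---1
  m20 ⊆ -1--00,-10-0-,01--0-
  m21 ⊆ -10--1,-10-0-,0-0--1,01---1,01--0-
  m23 ⊆ -10--1,0-0--1,01---1
  m24 ⊆ -1--00,-1-0--,0--0-0,0--00-,0-1-00,01--0-
  m25 ⊆ -1-0--,0--00-,01---1,01--0-
  m26 ⊆ ---010,-1-0--,0--0-0
  m27 ⊆ -1-0--,01---1
  m28 ⊆ -1--00,0-1-00,01--0-
  m29 ⊆ 01---1,01--0-
  m31 ⊆ 01---1 [E]
  m32 ⊆ --00-0,--000-
  m33 ⊆ --000- [E]
  m34 ⊆ ---010,--00-0
  m42 ⊆ ---010,1-101-,101-1-
  m43 ⊆ 1-101-,101-1-
  m45 ⊆ 1011-1 [E]
  m46 ⊆ 101-1- [E]
  m47 ⊆ 101-1-,1011-1
  m48 ⊆ --00-0,--000-,-1--00,-1-0--,-10-0-,110---
  m49 ⊆ --000-,-1-0--,-10--1,-10-0-,110---
  m50 ⊆ ---010,--00-0,-1-0--,110---
  m52 ⊆ -1--00,-10-0-,110---
  m53 ⊆ -10--1,-10-0-,110---
  m54 ⊆ 110--- [E]
  m55 ⊆ -10--1,110---
  m56 ⊆ -1--00,-1-0--
  m57 ⊆ -1-0-- [E]
  m58 ⊆ ---010,-1-0--,1-101-
  m59 ⊆ -1-0--,1-101-
  m60 ⊆ -1--00 [E]
E = {--000-, -1--00, -1-0--, 0--00-, 0-0--1, 0-1-00, 000-1-, 01---1, 101-1-, 1011-1, 110---}

NO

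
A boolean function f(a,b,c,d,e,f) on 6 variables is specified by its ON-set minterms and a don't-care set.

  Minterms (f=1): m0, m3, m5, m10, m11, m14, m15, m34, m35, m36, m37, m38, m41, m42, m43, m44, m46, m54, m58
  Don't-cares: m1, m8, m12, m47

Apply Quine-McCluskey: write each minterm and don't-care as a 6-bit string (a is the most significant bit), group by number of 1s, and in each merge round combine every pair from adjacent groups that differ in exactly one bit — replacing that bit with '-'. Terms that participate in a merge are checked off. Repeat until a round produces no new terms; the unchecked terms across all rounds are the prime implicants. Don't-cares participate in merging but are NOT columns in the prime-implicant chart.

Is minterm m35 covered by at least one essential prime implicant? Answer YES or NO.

[col 0] 000000*, 000001*, 000011*, 000101*, 001000*, 001010*, 001011*, 001100*, 001110*, 001111*, 100010*, 100011*, 100100*, 100101*, 100110*, 101001*, 101010*, 101011*, 101100*, 101110*, 101111*, 110110*, 111010*
[col 1] -00011*, -00101, -01010*, -01011*, -01100*, -01110*, -01111*, 00-000, 00-011*, 000-01, 0000-1, 00000-, 001-00*, 001-10*, 001-11*, 0010-0*, 00101-*, 0011-0*, 00111-*, 1-0110, 1-1010, 10-010*, 10-011*, 10-100*, 10-110*, 100-10*, 10001-*, 1001-0*, 10010-, 101-10*, 101-11*, 1010-1, 10101-*, 1011-0*, 10111-*
[col 2] -0-011, -01-10*, -01-11*, -0101-*, -011-0, -0111-*, 001--0, 001-1-*, 10--10, 10-01-, 10-1-0, 101-1-*
[col 3] -01-1-
Prime implicants: -0-011, -00101, -01-1-, -011-0, 00-000, 000-01, 0000-1, 00000-, 001--0, 1-0110, 1-1010, 10--10, 10-01-, 10-1-0, 10010-, 1010-1
PI chart (minterm → PIs covering it):
  0 | 00-000,00000-
  3 | -0-011,0000-1
  5 | -00101,000-01
  10 | -01-1-,001--0
  11 | -0-011,-01-1-
  14 | -01-1-,-011-0,001--0
  15 | -01-1-  (sole → essential)
  34 | 10--10,10-01-
  35 | -0-011,10-01-
  36 | 10-1-0,10010-
  37 | -00101,10010-
  38 | 1-0110,10--10,10-1-0
  41 | 1010-1  (sole → essential)
  42 | -01-1-,1-1010,10--10,10-01-
  43 | -0-011,-01-1-,10-01-,1010-1
  44 | -011-0,10-1-0
  46 | -01-1-,-011-0,10--10,10-1-0
  54 | 1-0110  (sole → essential)
  58 | 1-1010  (sole → essential)
Essential prime implicants: -01-1-, 1-0110, 1-1010, 1010-1

NO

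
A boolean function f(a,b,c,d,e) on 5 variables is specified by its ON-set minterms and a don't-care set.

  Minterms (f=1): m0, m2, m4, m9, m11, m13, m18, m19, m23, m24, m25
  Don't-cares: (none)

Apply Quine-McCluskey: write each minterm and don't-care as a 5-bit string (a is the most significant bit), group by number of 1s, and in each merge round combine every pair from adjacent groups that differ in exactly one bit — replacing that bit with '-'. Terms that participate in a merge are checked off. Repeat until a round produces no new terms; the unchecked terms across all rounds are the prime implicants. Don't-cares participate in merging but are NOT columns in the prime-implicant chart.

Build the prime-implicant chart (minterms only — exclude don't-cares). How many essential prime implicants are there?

Round 0: 00000✓ 00010✓ 00100✓ 01001✓ 01011✓ 01101✓ 10010✓ 10011✓ 10111✓ 11000✓ 11001✓
Round 1: -0010 -1001 00-00 000-0 01-01 010-1 10-11 1001- 1100-
PIs = {-0010, -1001, 00-00, 000-0, 01-01, 010-1, 10-11, 1001-, 1100-}
Coverage chart:
  m0: 00-00,000-0
  m2: -0010,000-0
  m4: 00-00 ←essential
  m9: -1001,01-01,010-1
  m11: 010-1 ←essential
  m13: 01-01 ←essential
  m18: -0010,1001-
  m19: 10-11,1001-
  m23: 10-11 ←essential
  m24: 1100- ←essential
  m25: -1001,1100-
Essential: 00-00, 01-01, 010-1, 10-11, 1100-

5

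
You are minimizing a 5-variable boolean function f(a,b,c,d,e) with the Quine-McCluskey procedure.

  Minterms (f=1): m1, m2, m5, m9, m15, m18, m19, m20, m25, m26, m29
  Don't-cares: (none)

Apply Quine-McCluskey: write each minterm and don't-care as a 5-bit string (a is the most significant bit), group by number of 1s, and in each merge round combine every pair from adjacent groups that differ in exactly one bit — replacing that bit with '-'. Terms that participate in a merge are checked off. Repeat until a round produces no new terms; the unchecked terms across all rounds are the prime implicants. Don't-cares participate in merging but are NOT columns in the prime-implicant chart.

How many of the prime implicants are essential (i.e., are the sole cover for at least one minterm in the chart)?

7

Round 0: 00001✓ 00010✓ 00101✓ 01001✓ 01111 10010✓ 10011✓ 10100 11001✓ 11010✓ 11101✓
Round 1: -0010 -1001 0-001 00-01 1-010 1001- 11-01
PIs = {-0010, -1001, 0-001, 00-01, 01111, 1-010, 1001-, 10100, 11-01}
Coverage chart:
  m1: 0-001,00-01
  m2: -0010 ←essential
  m5: 00-01 ←essential
  m9: -1001,0-001
  m15: 01111 ←essential
  m18: -0010,1-010,1001-
  m19: 1001- ←essential
  m20: 10100 ←essential
  m25: -1001,11-01
  m26: 1-010 ←essential
  m29: 11-01 ←essential
Essential: -0010, 00-01, 01111, 1-010, 1001-, 10100, 11-01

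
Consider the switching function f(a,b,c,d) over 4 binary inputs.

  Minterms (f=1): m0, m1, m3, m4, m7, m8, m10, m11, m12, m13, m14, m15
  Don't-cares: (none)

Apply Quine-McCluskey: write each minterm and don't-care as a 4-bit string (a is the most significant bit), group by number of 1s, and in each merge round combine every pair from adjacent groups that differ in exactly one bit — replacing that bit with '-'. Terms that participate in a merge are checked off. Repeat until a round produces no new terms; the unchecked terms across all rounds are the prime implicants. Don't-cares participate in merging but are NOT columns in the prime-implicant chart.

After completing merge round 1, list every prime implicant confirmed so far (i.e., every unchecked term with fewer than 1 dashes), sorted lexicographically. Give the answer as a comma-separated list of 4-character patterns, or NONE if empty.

NONE

Round 0: 0000✓ 0001✓ 0011✓ 0100✓ 0111✓ 1000✓ 1010✓ 1011✓ 1100✓ 1101✓ 1110✓ 1111✓
Round 1: -000✓ -011✓ -100✓ -111✓ 0-00✓ 0-11✓ 00-1 000- 1-00✓ 1-10✓ 1-11✓ 10-0✓ 101-✓ 11-0✓ 11-1✓ 110-✓ 111-✓
Round 2: --00 --11 1--0 1-1- 11--
PIs = {--00, --11, 00-1, 000-, 1--0, 1-1-, 11--}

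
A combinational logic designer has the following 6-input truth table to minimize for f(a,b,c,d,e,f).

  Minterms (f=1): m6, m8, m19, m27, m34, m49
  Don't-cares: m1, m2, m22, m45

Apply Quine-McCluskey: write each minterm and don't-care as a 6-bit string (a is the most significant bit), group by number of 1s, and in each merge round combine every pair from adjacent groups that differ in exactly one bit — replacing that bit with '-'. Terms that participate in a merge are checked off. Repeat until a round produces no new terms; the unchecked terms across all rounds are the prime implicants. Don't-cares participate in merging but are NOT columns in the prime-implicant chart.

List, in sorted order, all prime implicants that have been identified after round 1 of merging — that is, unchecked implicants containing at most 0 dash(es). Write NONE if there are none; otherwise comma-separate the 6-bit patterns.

000001, 001000, 101101, 110001

[col 0] 000001, 000010*, 000110*, 001000, 010011*, 010110*, 011011*, 100010*, 101101, 110001
[col 1] -00010, 0-0110, 000-10, 01-011
Prime implicants: -00010, 0-0110, 000-10, 000001, 001000, 01-011, 101101, 110001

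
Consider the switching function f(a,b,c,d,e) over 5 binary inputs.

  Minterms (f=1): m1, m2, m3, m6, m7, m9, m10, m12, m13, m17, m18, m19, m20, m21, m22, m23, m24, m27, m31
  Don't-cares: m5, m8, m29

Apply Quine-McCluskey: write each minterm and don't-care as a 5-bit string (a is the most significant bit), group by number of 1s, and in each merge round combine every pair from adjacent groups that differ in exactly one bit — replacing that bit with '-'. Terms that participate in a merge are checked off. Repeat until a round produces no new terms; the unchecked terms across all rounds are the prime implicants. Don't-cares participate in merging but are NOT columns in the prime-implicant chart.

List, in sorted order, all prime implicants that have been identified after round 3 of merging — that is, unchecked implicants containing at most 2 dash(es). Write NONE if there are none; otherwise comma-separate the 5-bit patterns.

--101, -1000, 0--01, 0-010, 01-0-, 010-0, 1--11, 1-1-1, 101--

[col 0] 00001*, 00010*, 00011*, 00101*, 00110*, 00111*, 01000*, 01001*, 01010*, 01100*, 01101*, 10001*, 10010*, 10011*, 10100*, 10101*, 10110*, 10111*, 11000*, 11011*, 11101*, 11111*
[col 1] -0001*, -0010*, -0011*, -0101*, -0110*, -0111*, -1000, -1101*, 0-001*, 0-010, 0-101*, 00-01*, 00-10*, 00-11*, 000-1*, 0001-*, 001-1*, 0011-*, 01-00*, 01-01*, 010-0, 0100-*, 0110-*, 1-011*, 1-101*, 1-111*, 10-01*, 10-10*, 10-11*, 100-1*, 1001-*, 101-0*, 101-1*, 1010-*, 1011-*, 11-11*, 111-1*
[col 2] --101, -0-01*, -0-10*, -0-11*, -00-1*, -001-*, -01-1*, -011-*, 0--01, 00--1*, 00-1-*, 01-0-, 1--11, 1-1-1, 10--1*, 10-1-*, 101--
[col 3] -0--1, -0-1-
Prime implicants: --101, -0--1, -0-1-, -1000, 0--01, 0-010, 01-0-, 010-0, 1--11, 1-1-1, 101--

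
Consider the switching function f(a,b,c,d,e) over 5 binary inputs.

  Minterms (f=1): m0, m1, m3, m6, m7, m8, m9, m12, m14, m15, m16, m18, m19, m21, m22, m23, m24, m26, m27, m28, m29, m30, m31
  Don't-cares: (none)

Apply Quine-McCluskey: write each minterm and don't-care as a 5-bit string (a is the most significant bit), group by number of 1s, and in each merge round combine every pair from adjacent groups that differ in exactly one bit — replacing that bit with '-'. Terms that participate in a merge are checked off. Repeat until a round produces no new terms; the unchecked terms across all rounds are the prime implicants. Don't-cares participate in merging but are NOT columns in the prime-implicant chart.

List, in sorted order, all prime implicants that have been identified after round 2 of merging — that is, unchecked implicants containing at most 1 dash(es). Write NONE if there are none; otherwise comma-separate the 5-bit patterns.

000-1

[col 0] 00000*, 00001*, 00011*, 00110*, 00111*, 01000*, 01001*, 01100*, 01110*, 01111*, 10000*, 10010*, 10011*, 10101*, 10110*, 10111*, 11000*, 11010*, 11011*, 11100*, 11101*, 11110*, 11111*
[col 1] -0000*, -0011*, -0110*, -0111*, -1000*, -1100*, -1110*, -1111*, 0-000*, 0-001*, 0-110*, 0-111*, 00-11*, 000-1, 0000-*, 0011-*, 01-00*, 0100-*, 011-0*, 0111-*, 1-000*, 1-010*, 1-011*, 1-101*, 1-110*, 1-111*, 10-10*, 10-11*, 100-0*, 1001-*, 101-1*, 1011-*, 11-00*, 11-10*, 11-11*, 110-0*, 1101-*, 111-0*, 111-1*, 1110-*, 1111-*
[col 2] --000, --110*, --111*, -0-11, -011-*, -1-00, -11-0, -111-*, 0-00-, 0-11-*, 1--10*, 1--11*, 1-0-0, 1-01-*, 1-1-1, 1-11-*, 10-1-*, 11--0, 11-1-*, 111--
[col 3] --11-, 1--1-
Prime implicants: --000, --11-, -0-11, -1-00, -11-0, 0-00-, 000-1, 1--1-, 1-0-0, 1-1-1, 11--0, 111--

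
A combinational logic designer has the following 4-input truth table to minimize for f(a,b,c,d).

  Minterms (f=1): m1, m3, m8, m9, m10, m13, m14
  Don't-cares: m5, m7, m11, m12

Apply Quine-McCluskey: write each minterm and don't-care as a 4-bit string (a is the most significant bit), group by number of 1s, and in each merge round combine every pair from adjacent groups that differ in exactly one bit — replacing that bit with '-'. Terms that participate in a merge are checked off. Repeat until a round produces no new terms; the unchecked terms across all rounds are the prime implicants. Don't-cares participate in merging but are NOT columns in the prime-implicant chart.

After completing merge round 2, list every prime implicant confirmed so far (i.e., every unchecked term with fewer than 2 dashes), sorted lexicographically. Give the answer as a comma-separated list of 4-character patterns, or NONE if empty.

[col 0] 0001*, 0011*, 0101*, 0111*, 1000*, 1001*, 1010*, 1011*, 1100*, 1101*, 1110*
[col 1] -001*, -011*, -101*, 0-01*, 0-11*, 00-1*, 01-1*, 1-00*, 1-01*, 1-10*, 10-0*, 10-1*, 100-*, 101-*, 11-0*, 110-*
[col 2] --01, -0-1, 0--1, 1--0, 1-0-, 10--
Prime implicants: --01, -0-1, 0--1, 1--0, 1-0-, 10--

NONE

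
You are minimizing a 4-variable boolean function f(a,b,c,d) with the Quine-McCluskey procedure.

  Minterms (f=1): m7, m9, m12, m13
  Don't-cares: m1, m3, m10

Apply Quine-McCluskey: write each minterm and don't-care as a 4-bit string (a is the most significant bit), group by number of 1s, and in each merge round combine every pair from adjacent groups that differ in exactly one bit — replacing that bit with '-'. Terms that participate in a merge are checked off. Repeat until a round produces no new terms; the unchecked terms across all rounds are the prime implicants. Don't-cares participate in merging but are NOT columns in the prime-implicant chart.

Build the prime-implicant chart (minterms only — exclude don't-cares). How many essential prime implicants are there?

2

[col 0] 0001*, 0011*, 0111*, 1001*, 1010, 1100*, 1101*
[col 1] -001, 0-11, 00-1, 1-01, 110-
Prime implicants: -001, 0-11, 00-1, 1-01, 1010, 110-
PI chart (minterm → PIs covering it):
  7 | 0-11  (sole → essential)
  9 | -001,1-01
  12 | 110-  (sole → essential)
  13 | 1-01,110-
Essential prime implicants: 0-11, 110-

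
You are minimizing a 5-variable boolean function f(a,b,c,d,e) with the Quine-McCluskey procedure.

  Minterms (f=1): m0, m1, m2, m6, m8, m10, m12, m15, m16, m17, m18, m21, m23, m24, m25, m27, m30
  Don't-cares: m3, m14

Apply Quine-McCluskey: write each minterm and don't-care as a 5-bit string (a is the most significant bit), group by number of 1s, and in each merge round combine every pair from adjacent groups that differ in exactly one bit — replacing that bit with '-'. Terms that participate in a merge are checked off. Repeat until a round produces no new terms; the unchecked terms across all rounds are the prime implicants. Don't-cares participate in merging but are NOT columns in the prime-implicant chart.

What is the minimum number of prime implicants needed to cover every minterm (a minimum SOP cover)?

size-2^0 implicants → 00000(✓)  00001(✓)  00010(✓)  00011(✓)  00110(✓)  01000(✓)  01010(✓)  01100(✓)  01110(✓)  01111(✓)  10000(✓)  10001(✓)  10010(✓)  10101(✓)  10111(✓)  11000(✓)  11001(✓)  11011(✓)  11110(✓)
size-2^1 implicants → -0000(✓)  -0001(✓)  -0010(✓)  -1000(✓)  -1110  0-000(✓)  0-010(✓)  0-110(✓)  00-10(✓)  000-0(✓)  000-1(✓)  0000-(✓)  0001-(✓)  01-00(✓)  01-10(✓)  010-0(✓)  011-0(✓)  0111-  1-000(✓)  1-001(✓)  10-01  100-0(✓)  1000-(✓)  101-1  110-1  1100-(✓)
size-2^2 implicants → --000  -00-0  -000-  0--10  0-0-0  000--  01--0  1-00-
Unchecked terms (primes): --000, -00-0, -000-, -1110, 0--10, 0-0-0, 000--, 01--0, 0111-, 1-00-, 10-01, 101-1, 110-1
Minterm coverage:
  m0 ⊆ --000,-00-0,-000-,0-0-0,000--
  m1 ⊆ -000-,000--
  m2 ⊆ -00-0,0--10,0-0-0,000--
  m6 ⊆ 0--10 [E]
  m8 ⊆ --000,0-0-0,01--0
  m10 ⊆ 0--10,0-0-0,01--0
  m12 ⊆ 01--0 [E]
  m15 ⊆ 0111- [E]
  m16 ⊆ --000,-00-0,-000-,1-00-
  m17 ⊆ -000-,1-00-,10-01
  m18 ⊆ -00-0 [E]
  m21 ⊆ 10-01,101-1
  m23 ⊆ 101-1 [E]
  m24 ⊆ --000,1-00-
  m25 ⊆ 1-00-,110-1
  m27 ⊆ 110-1 [E]
  m30 ⊆ -1110 [E]
E = {-00-0, -1110, 0--10, 01--0, 0111-, 101-1, 110-1}
Petrick residual → --000, -000-
Cover = c'd'e' + b'c'e' + b'c'd' + bcde' + a'de' + a'be' + a'bcd + ab'ce + abc'e  |cover|=9

9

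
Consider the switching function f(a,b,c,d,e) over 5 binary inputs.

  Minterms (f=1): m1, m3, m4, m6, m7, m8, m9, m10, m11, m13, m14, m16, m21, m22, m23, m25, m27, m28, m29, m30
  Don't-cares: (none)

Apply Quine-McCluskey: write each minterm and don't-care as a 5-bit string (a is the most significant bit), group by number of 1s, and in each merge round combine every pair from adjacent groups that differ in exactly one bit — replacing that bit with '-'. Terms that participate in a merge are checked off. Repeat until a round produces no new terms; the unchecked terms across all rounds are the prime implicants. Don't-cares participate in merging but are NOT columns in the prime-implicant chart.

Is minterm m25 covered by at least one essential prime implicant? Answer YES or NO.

YES

size-2^0 implicants → 00001(✓)  00011(✓)  00100(✓)  00110(✓)  00111(✓)  01000(✓)  01001(✓)  01010(✓)  01011(✓)  01101(✓)  01110(✓)  10000  10101(✓)  10110(✓)  10111(✓)  11001(✓)  11011(✓)  11100(✓)  11101(✓)  11110(✓)
size-2^1 implicants → -0110(✓)  -0111(✓)  -1001(✓)  -1011(✓)  -1101(✓)  -1110(✓)  0-001(✓)  0-011(✓)  0-110(✓)  00-11  000-1(✓)  001-0  0011-(✓)  01-01(✓)  01-10  010-0(✓)  010-1(✓)  0100-(✓)  0101-(✓)  1-101  1-110(✓)  101-1  1011-(✓)  11-01(✓)  110-1(✓)  111-0  1110-
size-2^2 implicants → --110  -011-  -1-01  -10-1  0-0-1  010--
Unchecked terms (primes): --110, -011-, -1-01, -10-1, 0-0-1, 00-11, 001-0, 01-10, 010--, 1-101, 10000, 101-1, 111-0, 1110-
Minterm coverage:
  m1 ⊆ 0-0-1 [E]
  m3 ⊆ 0-0-1,00-11
  m4 ⊆ 001-0 [E]
  m6 ⊆ --110,-011-,001-0
  m7 ⊆ -011-,00-11
  m8 ⊆ 010-- [E]
  m9 ⊆ -1-01,-10-1,0-0-1,010--
  m10 ⊆ 01-10,010--
  m11 ⊆ -10-1,0-0-1,010--
  m13 ⊆ -1-01 [E]
  m14 ⊆ --110,01-10
  m16 ⊆ 10000 [E]
  m21 ⊆ 1-101,101-1
  m22 ⊆ --110,-011-
  m23 ⊆ -011-,101-1
  m25 ⊆ -1-01,-10-1
  m27 ⊆ -10-1 [E]
  m28 ⊆ 111-0,1110-
  m29 ⊆ -1-01,1-101,1110-
  m30 ⊆ --110,111-0
E = {-1-01, -10-1, 0-0-1, 001-0, 010--, 10000}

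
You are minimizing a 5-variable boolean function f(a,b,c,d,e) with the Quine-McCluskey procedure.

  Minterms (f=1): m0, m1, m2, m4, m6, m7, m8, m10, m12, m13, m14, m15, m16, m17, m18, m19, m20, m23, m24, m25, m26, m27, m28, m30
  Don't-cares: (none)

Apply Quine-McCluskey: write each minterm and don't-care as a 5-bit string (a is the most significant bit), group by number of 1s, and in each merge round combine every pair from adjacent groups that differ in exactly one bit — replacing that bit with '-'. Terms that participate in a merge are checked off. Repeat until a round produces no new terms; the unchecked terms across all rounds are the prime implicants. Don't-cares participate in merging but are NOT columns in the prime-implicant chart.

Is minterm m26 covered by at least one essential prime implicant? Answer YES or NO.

YES

[col 0] 00000*, 00001*, 00010*, 00100*, 00110*, 00111*, 01000*, 01010*, 01100*, 01101*, 01110*, 01111*, 10000*, 10001*, 10010*, 10011*, 10100*, 10111*, 11000*, 11001*, 11010*, 11011*, 11100*, 11110*
[col 1] -0000*, -0001*, -0010*, -0100*, -0111, -1000*, -1010*, -1100*, -1110*, 0-000*, 0-010*, 0-100*, 0-110*, 0-111*, 00-00*, 00-10*, 000-0*, 0000-*, 001-0*, 0011-*, 01-00*, 01-10*, 010-0*, 011-0*, 011-1*, 0110-*, 0111-*, 1-000*, 1-001*, 1-010*, 1-011*, 1-100*, 10-00*, 10-11, 100-0*, 100-1*, 1000-*, 1001-*, 11-00*, 11-10*, 110-0*, 110-1*, 1100-*, 1101-*, 111-0*
[col 2] --000*, --010*, --100*, -0-00*, -00-0*, -000-, -1-00*, -1-10*, -10-0*, -11-0*, 0--00*, 0--10*, 0-0-0*, 0-1-0*, 0-11-, 00--0*, 01--0*, 011--, 1--00*, 1-0-0*, 1-0-1*, 1-00-*, 1-01-*, 100--*, 11--0*, 110--*
[col 3] ---00, --0-0, -1--0, 0---0, 1-0--
Prime implicants: ---00, --0-0, -000-, -0111, -1--0, 0---0, 0-11-, 011--, 1-0--, 10-11
PI chart (minterm → PIs covering it):
  0 | ---00,--0-0,-000-,0---0
  1 | -000-  (sole → essential)
  2 | --0-0,0---0
  4 | ---00,0---0
  6 | 0---0,0-11-
  7 | -0111,0-11-
  8 | ---00,--0-0,-1--0,0---0
  10 | --0-0,-1--0,0---0
  12 | ---00,-1--0,0---0,011--
  13 | 011--  (sole → essential)
  14 | -1--0,0---0,0-11-,011--
  15 | 0-11-,011--
  16 | ---00,--0-0,-000-,1-0--
  17 | -000-,1-0--
  18 | --0-0,1-0--
  19 | 1-0--,10-11
  20 | ---00  (sole → essential)
  23 | -0111,10-11
  24 | ---00,--0-0,-1--0,1-0--
  25 | 1-0--  (sole → essential)
  26 | --0-0,-1--0,1-0--
  27 | 1-0--  (sole → essential)
  28 | ---00,-1--0
  30 | -1--0  (sole → essential)
Essential prime implicants: ---00, -000-, -1--0, 011--, 1-0--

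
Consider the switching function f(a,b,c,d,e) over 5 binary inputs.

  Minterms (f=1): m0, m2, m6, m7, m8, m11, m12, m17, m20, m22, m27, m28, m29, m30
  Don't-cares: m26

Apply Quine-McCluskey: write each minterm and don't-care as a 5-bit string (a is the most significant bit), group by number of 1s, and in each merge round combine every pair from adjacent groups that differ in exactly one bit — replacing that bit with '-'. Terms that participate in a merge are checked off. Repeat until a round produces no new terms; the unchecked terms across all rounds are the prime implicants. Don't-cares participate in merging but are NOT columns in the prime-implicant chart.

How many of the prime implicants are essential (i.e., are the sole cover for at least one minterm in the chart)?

Round 0: 00000✓ 00010✓ 00110✓ 00111✓ 01000✓ 01011✓ 01100✓ 10001 10100✓ 10110✓ 11010✓ 11011✓ 11100✓ 11101✓ 11110✓
Round 1: -0110 -1011 -1100 0-000 00-10 000-0 0011- 01-00 1-100✓ 1-110✓ 101-0✓ 11-10 1101- 111-0✓ 1110-
Round 2: 1-1-0
PIs = {-0110, -1011, -1100, 0-000, 00-10, 000-0, 0011-, 01-00, 1-1-0, 10001, 11-10, 1101-, 1110-}
Coverage chart:
  m0: 0-000,000-0
  m2: 00-10,000-0
  m6: -0110,00-10,0011-
  m7: 0011- ←essential
  m8: 0-000,01-00
  m11: -1011 ←essential
  m12: -1100,01-00
  m17: 10001 ←essential
  m20: 1-1-0 ←essential
  m22: -0110,1-1-0
  m27: -1011,1101-
  m28: -1100,1-1-0,1110-
  m29: 1110- ←essential
  m30: 1-1-0,11-10
Essential: -1011, 0011-, 1-1-0, 10001, 1110-

5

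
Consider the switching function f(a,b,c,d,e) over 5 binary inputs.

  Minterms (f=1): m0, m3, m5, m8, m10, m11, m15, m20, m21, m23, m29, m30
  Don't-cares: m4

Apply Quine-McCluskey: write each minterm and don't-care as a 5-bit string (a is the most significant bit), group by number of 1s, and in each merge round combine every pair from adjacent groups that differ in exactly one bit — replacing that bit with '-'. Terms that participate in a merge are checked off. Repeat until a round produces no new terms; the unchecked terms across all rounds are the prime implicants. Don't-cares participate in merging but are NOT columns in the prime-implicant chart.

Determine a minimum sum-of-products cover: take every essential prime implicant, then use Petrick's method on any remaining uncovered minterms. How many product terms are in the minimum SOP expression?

[col 0] 00000*, 00011*, 00100*, 00101*, 01000*, 01010*, 01011*, 01111*, 10100*, 10101*, 10111*, 11101*, 11110
[col 1] -0100*, -0101*, 0-000, 0-011, 00-00, 0010-*, 01-11, 010-0, 0101-, 1-101, 101-1, 1010-*
[col 2] -010-
Prime implicants: -010-, 0-000, 0-011, 00-00, 01-11, 010-0, 0101-, 1-101, 101-1, 11110
PI chart (minterm → PIs covering it):
  0 | 0-000,00-00
  3 | 0-011  (sole → essential)
  5 | -010-  (sole → essential)
  8 | 0-000,010-0
  10 | 010-0,0101-
  11 | 0-011,01-11,0101-
  15 | 01-11  (sole → essential)
  20 | -010-  (sole → essential)
  21 | -010-,1-101,101-1
  23 | 101-1  (sole → essential)
  29 | 1-101  (sole → essential)
  30 | 11110  (sole → essential)
Essential prime implicants: -010-, 0-011, 01-11, 1-101, 101-1, 11110
Petrick residual → 0-000, 010-0
Minimum SOP uses 8 PIs: b'cd' + a'c'd'e' + a'c'de + a'bde + a'bc'e' + acd'e + ab'ce + abcde'

8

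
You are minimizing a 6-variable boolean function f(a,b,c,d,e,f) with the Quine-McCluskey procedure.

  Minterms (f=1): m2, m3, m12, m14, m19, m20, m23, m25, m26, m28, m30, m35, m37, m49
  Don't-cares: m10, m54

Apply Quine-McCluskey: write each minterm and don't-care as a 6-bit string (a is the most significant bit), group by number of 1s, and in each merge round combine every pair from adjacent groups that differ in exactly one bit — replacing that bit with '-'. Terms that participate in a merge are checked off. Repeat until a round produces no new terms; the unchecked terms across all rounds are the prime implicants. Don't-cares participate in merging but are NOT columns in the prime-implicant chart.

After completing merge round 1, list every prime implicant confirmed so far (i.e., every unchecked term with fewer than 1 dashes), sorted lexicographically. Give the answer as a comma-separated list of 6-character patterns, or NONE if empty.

size-2^0 implicants → 000010(✓)  000011(✓)  001010(✓)  001100(✓)  001110(✓)  010011(✓)  010100(✓)  010111(✓)  011001  011010(✓)  011100(✓)  011110(✓)  100011(✓)  100101  110001  110110
size-2^1 implicants → -00011  0-0011  0-1010(✓)  0-1100(✓)  0-1110(✓)  00-010  00001-  001-10(✓)  0011-0(✓)  01-100  010-11  011-10(✓)  0111-0(✓)
size-2^2 implicants → 0-1-10  0-11-0
Unchecked terms (primes): -00011, 0-0011, 0-1-10, 0-11-0, 00-010, 00001-, 01-100, 010-11, 011001, 100101, 110001, 110110

011001, 100101, 110001, 110110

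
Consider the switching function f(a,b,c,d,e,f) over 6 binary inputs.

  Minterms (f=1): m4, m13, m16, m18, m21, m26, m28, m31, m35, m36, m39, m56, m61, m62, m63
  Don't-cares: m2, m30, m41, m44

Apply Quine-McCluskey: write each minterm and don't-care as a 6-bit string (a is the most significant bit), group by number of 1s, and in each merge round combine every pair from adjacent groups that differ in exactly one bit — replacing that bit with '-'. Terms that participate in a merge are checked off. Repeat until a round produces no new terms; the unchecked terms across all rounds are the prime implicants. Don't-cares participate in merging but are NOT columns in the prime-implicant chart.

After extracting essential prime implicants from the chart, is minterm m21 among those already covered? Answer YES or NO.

[col 0] 000010*, 000100*, 001101, 010000*, 010010*, 010101, 011010*, 011100*, 011110*, 011111*, 100011*, 100100*, 100111*, 101001, 101100*, 111000, 111101*, 111110*, 111111*
[col 1] -00100, -11110*, -11111*, 0-0010, 01-010, 0100-0, 011-10, 0111-0, 01111-*, 10-100, 100-11, 1111-1, 11111-*
[col 2] -1111-
Prime implicants: -00100, -1111-, 0-0010, 001101, 01-010, 0100-0, 010101, 011-10, 0111-0, 10-100, 100-11, 101001, 111000, 1111-1
PI chart (minterm → PIs covering it):
  4 | -00100  (sole → essential)
  13 | 001101  (sole → essential)
  16 | 0100-0  (sole → essential)
  18 | 0-0010,01-010,0100-0
  21 | 010101  (sole → essential)
  26 | 01-010,011-10
  28 | 0111-0  (sole → essential)
  31 | -1111-  (sole → essential)
  35 | 100-11  (sole → essential)
  36 | -00100,10-100
  39 | 100-11  (sole → essential)
  56 | 111000  (sole → essential)
  61 | 1111-1  (sole → essential)
  62 | -1111-  (sole → essential)
  63 | -1111-,1111-1
Essential prime implicants: -00100, -1111-, 001101, 0100-0, 010101, 0111-0, 100-11, 111000, 1111-1

YES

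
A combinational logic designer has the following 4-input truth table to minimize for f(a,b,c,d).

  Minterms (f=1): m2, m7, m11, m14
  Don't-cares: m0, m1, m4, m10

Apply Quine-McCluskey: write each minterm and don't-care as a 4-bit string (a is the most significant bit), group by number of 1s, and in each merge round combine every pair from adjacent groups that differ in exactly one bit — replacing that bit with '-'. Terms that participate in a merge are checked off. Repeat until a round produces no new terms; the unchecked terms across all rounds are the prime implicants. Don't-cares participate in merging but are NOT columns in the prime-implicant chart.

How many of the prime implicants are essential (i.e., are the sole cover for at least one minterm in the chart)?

3

Round 0: 0000✓ 0001✓ 0010✓ 0100✓ 0111 1010✓ 1011✓ 1110✓
Round 1: -010 0-00 00-0 000- 1-10 101-
PIs = {-010, 0-00, 00-0, 000-, 0111, 1-10, 101-}
Coverage chart:
  m2: -010,00-0
  m7: 0111 ←essential
  m11: 101- ←essential
  m14: 1-10 ←essential
Essential: 0111, 1-10, 101-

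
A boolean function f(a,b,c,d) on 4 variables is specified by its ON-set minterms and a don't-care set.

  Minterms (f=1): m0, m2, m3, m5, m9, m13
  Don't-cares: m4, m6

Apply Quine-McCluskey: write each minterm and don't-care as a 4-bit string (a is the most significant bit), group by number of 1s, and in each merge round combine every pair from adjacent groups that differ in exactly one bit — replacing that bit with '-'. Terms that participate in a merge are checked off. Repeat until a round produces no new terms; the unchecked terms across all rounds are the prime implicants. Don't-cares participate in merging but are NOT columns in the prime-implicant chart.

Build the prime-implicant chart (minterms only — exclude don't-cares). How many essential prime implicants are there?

[col 0] 0000*, 0010*, 0011*, 0100*, 0101*, 0110*, 1001*, 1101*
[col 1] -101, 0-00*, 0-10*, 00-0*, 001-, 01-0*, 010-, 1-01
[col 2] 0--0
Prime implicants: -101, 0--0, 001-, 010-, 1-01
PI chart (minterm → PIs covering it):
  0 | 0--0  (sole → essential)
  2 | 0--0,001-
  3 | 001-  (sole → essential)
  5 | -101,010-
  9 | 1-01  (sole → essential)
  13 | -101,1-01
Essential prime implicants: 0--0, 001-, 1-01

3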